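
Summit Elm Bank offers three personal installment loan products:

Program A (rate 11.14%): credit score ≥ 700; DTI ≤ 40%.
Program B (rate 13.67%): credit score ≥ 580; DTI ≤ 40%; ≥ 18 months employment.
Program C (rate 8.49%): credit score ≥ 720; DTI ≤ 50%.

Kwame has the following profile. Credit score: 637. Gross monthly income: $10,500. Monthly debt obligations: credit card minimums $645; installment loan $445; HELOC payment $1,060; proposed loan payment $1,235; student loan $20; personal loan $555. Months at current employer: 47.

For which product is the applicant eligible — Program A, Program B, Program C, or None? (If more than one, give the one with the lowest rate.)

Program B

Total debts = (645 + 445 + 1,060 + 1,235 + 20 + 555) = 3,960; DTI = 3,960/10,500 = 37.7%.
Program A: score 637 < 700; DTI 37.7% ≤ 40% → does not qualify.
Program B: score 637 ≥ 580; DTI 37.7% ≤ 40%; employment 47 ≥ 18 mo → qualifies.
Program C: score 637 < 720; DTI 37.7% ≤ 50% → does not qualify.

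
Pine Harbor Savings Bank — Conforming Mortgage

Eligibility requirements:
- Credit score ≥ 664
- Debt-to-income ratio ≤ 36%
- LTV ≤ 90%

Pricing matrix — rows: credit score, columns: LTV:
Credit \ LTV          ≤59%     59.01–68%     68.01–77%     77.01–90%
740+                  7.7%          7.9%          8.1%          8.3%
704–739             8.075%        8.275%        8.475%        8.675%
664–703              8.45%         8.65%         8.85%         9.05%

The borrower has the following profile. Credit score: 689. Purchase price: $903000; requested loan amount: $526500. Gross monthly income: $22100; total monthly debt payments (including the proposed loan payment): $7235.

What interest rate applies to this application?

Credit score 689 ≥ 664; DTI: 7,235 ÷ 22,100 = 32.7%, within the 36% cap
LTV: 526,500 ÷ 903,000 = 58.3%, within 90% cap
Credit 689 → row 664–703; LTV 58.3% → column ≤59%. Grid cell → 8.45%.

8.45%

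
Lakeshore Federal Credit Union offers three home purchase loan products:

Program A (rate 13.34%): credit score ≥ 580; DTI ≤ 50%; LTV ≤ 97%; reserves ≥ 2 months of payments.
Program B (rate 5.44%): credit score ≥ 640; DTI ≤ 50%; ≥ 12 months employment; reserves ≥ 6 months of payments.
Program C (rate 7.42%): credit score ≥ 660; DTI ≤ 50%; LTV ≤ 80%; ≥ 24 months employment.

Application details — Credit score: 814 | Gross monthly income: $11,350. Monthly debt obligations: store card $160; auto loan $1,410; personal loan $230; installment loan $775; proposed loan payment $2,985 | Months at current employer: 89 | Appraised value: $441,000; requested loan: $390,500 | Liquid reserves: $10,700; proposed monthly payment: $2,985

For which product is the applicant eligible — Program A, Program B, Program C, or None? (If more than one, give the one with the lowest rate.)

Total debts = (160 + 1,410 + 230 + 775 + 2,985) = 5,560; DTI = 5,560/11,350 = 49%.
LTV = 390,500/441,000 = 88.5%.
Reserves = 10,700/2,985 = 3.6 months.
Program A: score 814 ≥ 580; DTI 49% ≤ 50%; LTV 88.5% ≤ 97%; reserves 3.6 ≥ 2 mo → qualifies.
Program B: score 814 ≥ 640; DTI 49% ≤ 50%; employment 89 ≥ 12 mo; reserves 3.6 < 6 mo → does not qualify.
Program C: score 814 ≥ 660; DTI 49% ≤ 50%; LTV 88.5% > 80%; employment 89 ≥ 24 mo → does not qualify.

Program A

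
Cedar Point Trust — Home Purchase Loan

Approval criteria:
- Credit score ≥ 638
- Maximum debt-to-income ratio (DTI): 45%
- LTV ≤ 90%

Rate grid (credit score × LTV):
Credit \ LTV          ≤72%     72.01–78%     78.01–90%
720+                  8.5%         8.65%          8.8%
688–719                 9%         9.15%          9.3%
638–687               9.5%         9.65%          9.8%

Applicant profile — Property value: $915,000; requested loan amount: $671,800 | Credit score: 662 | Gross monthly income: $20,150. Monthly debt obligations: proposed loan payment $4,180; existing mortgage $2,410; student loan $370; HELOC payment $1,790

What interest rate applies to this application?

9.65%

Credit score 662 ≥ 638; Total monthly debts = (4,180 + 2,410 + 370 + 1,790) = 8,750. DTI = 8,750/20,150 = 43.4% ≤ 45%
LTV = 671,800/915,000 = 73.4% ≤ 90%
Credit 662 → row 638–687; LTV 73.4% → column 72.01–78%. Grid cell → 9.65%.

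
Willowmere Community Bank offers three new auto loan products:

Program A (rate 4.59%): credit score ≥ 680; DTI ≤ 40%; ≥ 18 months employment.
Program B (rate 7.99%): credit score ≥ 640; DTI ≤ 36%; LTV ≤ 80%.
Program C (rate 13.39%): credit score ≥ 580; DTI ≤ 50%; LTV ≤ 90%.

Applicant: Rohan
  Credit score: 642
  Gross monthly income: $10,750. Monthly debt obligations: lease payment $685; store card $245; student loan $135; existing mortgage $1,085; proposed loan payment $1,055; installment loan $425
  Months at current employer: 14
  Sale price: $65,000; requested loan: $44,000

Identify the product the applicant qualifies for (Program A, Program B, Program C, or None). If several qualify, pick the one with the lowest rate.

Program B

Total debts = (685 + 245 + 135 + 1,085 + 1,055 + 425) = 3,630; DTI = 3,630/10,750 = 33.8%.
LTV = 44,000/65,000 = 67.7%.
Program A: score 642 < 680; DTI 33.8% ≤ 40%; employment 14 < 18 mo → does not qualify.
Program B: score 642 ≥ 640; DTI 33.8% ≤ 36%; LTV 67.7% ≤ 80% → qualifies.
Program C: score 642 ≥ 580; DTI 33.8% ≤ 50%; LTV 67.7% ≤ 90% → qualifies.
Qualifying: Program B, Program C. Lowest rate is 7.99% → Program B.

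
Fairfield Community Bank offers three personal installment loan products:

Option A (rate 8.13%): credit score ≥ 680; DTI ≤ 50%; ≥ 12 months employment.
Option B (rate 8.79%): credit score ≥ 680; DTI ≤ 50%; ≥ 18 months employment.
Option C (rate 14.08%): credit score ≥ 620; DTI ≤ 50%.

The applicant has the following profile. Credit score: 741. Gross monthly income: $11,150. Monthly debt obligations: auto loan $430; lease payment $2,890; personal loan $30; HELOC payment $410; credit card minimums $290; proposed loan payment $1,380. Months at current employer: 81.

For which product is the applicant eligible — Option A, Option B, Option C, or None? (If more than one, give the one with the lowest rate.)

Total debts = (430 + 2,890 + 30 + 410 + 290 + 1,380) = 5,430; DTI = 5,430/11,150 = 48.7%.
Option A: score 741 ≥ 680; DTI 48.7% ≤ 50%; employment 81 ≥ 12 mo → qualifies.
Option B: score 741 ≥ 680; DTI 48.7% ≤ 50%; employment 81 ≥ 18 mo → qualifies.
Option C: score 741 ≥ 620; DTI 48.7% ≤ 50% → qualifies.
Qualifying: Option A, Option B, Option C. Lowest rate is 8.13% → Option A.

Option A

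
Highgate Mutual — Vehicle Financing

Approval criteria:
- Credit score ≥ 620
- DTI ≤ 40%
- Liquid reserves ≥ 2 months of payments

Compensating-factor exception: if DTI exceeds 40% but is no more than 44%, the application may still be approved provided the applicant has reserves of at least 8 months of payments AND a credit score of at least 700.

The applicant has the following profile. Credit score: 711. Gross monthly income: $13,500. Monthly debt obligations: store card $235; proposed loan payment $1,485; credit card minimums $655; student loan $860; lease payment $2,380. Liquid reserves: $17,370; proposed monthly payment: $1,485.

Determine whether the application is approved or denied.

Credit score 711 ≥ 620 (meets base)
Total debts = (235 + 1,485 + 655 + 860 + 2,380) = 5,615. DTI = 5,615/13,500 = 41.6% > 40% — standard DTI limit exceeded.
Liquid reserves cover 17,370/1,485 = 11.7 months — ≥ 2 required
DTI 41.6% is within the 40%–44% exception band; checking compensating factors.
Reserves 11.7 ≥ 8 months; credit score 711 ≥ 700.
Both override conditions satisfied; DTI exception granted.

Approved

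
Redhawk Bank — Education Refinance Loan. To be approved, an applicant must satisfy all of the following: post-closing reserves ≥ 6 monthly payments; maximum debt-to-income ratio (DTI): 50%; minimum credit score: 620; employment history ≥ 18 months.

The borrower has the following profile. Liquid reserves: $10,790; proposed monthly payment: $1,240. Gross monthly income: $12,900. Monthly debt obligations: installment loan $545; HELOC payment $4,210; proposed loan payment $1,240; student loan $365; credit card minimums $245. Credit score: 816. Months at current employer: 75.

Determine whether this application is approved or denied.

Reserves: 10,790 ÷ 1,240 = 8.7 months (meets 6-month minimum)
Total monthly debts = (545 + 4,210 + 1,240 + 365 + 245) = 6,605. DTI = 6,605/12,900 = 51.2% > 50%
Credit score 816 ≥ 620 (meets)
Employment 75 ≥ 18 months
Fails on DTI.

Denied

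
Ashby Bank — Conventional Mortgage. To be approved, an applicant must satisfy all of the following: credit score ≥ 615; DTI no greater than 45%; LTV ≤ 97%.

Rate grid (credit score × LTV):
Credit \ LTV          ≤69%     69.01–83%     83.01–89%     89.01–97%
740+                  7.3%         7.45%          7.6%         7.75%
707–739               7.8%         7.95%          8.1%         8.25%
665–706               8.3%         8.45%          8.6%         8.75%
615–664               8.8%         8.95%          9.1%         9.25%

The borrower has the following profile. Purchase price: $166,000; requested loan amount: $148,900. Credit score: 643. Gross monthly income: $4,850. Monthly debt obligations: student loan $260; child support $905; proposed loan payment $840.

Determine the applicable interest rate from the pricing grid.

9.25%

Credit score 643 ≥ 615; Total monthly debts = (260 + 905 + 840) = 2,005. DTI = 2,005/4,850 = 41.3% ≤ 45%
Loan-to-value = 148,900/166,000 = 89.7% — pass (97% max)
Score 643 is in the 615–664 band; LTV 89.7% is in the 89.01–97% band → 9.25%.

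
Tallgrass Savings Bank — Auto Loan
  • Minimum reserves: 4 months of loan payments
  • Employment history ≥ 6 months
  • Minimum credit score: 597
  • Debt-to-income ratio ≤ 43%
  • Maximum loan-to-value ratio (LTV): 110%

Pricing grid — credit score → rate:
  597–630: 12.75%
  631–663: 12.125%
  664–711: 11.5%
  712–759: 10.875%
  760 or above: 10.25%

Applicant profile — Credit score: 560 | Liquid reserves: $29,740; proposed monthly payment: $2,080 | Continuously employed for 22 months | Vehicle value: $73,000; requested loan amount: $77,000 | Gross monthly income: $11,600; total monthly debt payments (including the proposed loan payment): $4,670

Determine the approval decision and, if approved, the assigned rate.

Credit score 560 < 597 (below minimum)
Employment 22 ≥ 6 months
DTI = 4,670/11,600 = 40.3% ≤ 43%
Reserves = 29,740/2,080 = 14.3 months ≥ 4
Loan-to-value = 77,000/73,000 = 105.5% — pass (110% max)
Not all requirements met → denied.

Denied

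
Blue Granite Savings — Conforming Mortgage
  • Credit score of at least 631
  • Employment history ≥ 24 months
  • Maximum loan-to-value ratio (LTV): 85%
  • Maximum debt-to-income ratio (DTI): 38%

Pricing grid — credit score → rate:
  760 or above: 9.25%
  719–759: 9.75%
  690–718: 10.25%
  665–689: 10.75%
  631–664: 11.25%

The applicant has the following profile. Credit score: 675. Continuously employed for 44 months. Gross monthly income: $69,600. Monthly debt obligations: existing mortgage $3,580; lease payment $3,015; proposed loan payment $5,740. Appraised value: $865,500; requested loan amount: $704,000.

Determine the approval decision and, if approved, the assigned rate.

Approved at 10.75%

Credit score 675 ≥ 631 (meets minimum)
Total monthly debts = (3,580 + 3,015 + 5,740) = 12,335. DTI = 12,335/69,600 = 17.7% ≤ 38%
Employment 44 ≥ 24 months
LTV = 704,000/865,500 = 81.3% ≤ 85%
All requirements met. Score 675 falls in the 665–689 tier → 10.75%.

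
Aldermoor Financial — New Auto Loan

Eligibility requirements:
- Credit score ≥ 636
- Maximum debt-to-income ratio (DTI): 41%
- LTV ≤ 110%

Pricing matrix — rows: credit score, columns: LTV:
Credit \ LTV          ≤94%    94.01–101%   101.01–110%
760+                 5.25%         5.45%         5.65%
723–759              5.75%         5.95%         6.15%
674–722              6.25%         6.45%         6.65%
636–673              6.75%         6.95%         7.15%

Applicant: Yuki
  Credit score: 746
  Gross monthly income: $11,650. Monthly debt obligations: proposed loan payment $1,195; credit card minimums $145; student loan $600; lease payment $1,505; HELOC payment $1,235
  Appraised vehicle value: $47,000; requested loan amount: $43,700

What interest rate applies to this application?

5.75%

Credit score 746 ≥ 636; Total monthly debts = (1,195 + 145 + 600 + 1,505 + 1,235) = 4,680. Debt-to-income = 4,680/11,650 = 40.2% — meets 41% limit
LTV = 43,700/47,000 = 93% ≤ 110%
Row: 746 falls in 723–759. Column: 93% falls in ≤94%. Rate = 5.75%.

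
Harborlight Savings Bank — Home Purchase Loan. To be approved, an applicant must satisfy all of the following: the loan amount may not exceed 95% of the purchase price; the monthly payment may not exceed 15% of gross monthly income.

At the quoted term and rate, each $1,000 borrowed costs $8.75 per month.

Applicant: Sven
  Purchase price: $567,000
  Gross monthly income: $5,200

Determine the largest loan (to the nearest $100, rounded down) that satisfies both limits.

Payment cap: 15% × $5,200 = $780/month.
At $8.75 per $1,000, that supports 780/8.75 × 1,000 ≈ $89,142 → $89,100.
LTV cap: 95% × $567,000 = $538,650 → $538,600.
Binding constraint: payment-to-income.

$89,100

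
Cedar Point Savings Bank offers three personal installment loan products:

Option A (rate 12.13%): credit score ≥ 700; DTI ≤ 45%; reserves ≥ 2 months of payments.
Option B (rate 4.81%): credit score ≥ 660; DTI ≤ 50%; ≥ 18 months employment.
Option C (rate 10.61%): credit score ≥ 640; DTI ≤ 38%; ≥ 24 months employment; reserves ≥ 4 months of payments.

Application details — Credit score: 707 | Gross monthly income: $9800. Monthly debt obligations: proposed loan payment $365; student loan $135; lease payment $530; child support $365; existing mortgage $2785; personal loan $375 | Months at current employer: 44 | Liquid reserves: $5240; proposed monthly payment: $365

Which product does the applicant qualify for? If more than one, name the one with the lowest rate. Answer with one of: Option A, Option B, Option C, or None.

Option B

Total debts = (365 + 135 + 530 + 365 + 2,785 + 375) = 4,555; DTI = 4,555/9,800 = 46.5%.
Reserves = 5,240/365 = 14.4 months.
Option A: score 707 ≥ 700; DTI 46.5% > 45%; reserves 14.4 ≥ 2 mo → does not qualify.
Option B: score 707 ≥ 660; DTI 46.5% ≤ 50%; employment 44 ≥ 18 mo → qualifies.
Option C: score 707 ≥ 640; DTI 46.5% > 38%; employment 44 ≥ 24 mo; reserves 14.4 ≥ 4 mo → does not qualify.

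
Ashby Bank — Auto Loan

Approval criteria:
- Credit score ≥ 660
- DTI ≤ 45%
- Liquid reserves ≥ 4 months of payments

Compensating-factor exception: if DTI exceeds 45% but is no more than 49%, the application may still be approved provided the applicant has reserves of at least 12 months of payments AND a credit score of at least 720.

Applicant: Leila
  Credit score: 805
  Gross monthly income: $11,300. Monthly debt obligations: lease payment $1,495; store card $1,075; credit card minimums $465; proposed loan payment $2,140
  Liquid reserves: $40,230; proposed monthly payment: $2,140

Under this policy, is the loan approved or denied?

Approved

Credit score 805 ≥ 660 (meets base)
Total debts = (1,495 + 1,075 + 465 + 2,140) = 5,175. DTI: 5,175 ÷ 11,300 = 45.8%, over the 45% base limit.
Reserves = 40,230/2,140 = 18.8 months ≥ 4
DTI 45.8% is within the 45%–49% exception band; checking compensating factors.
Reserves 18.8 ≥ 12 months; credit score 805 ≥ 720.
Both compensating conditions met → exception applies.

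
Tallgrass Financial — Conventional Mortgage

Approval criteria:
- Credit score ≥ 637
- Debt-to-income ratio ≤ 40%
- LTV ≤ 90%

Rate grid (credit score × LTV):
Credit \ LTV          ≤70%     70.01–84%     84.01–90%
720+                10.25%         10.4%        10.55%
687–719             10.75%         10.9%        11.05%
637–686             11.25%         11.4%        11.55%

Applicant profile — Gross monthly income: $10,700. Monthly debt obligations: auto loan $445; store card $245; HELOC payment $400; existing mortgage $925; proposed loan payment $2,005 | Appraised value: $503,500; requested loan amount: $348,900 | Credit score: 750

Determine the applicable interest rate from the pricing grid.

Credit score 750 ≥ 637; Total monthly debts = (445 + 245 + 400 + 925 + 2,005) = 4,020. Debt-to-income = 4,020/10,700 = 37.6% — meets 40% limit
LTV: 348,900 ÷ 503,500 = 69.3%, within 90% cap
Credit 750 → row 720+; LTV 69.3% → column ≤70%. Grid cell → 10.25%.

10.25%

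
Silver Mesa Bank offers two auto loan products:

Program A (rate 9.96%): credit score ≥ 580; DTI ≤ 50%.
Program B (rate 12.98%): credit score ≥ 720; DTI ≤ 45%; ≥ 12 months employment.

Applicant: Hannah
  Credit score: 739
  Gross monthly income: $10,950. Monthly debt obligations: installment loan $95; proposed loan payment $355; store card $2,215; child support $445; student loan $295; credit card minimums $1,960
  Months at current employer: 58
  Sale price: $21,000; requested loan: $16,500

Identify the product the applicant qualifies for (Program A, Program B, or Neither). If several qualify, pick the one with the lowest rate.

Program A

Total debts = (95 + 355 + 2,215 + 445 + 295 + 1,960) = 5,365; DTI = 5,365/10,950 = 49%.
LTV = 16,500/21,000 = 78.6%.
Program A: score 739 ≥ 580; DTI 49% ≤ 50% → qualifies.
Program B: score 739 ≥ 720; DTI 49% > 45%; employment 58 ≥ 12 mo → does not qualify.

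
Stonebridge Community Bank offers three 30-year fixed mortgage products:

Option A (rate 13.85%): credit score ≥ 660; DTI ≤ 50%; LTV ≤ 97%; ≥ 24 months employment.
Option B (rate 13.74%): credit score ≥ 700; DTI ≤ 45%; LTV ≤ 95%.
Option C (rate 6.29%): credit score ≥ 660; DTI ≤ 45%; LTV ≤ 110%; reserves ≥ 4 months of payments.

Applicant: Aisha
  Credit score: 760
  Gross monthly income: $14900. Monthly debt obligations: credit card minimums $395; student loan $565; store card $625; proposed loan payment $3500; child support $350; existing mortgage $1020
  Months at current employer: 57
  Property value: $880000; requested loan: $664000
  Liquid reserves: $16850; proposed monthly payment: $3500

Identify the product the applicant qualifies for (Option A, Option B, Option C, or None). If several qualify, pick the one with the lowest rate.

Total debts = (395 + 565 + 625 + 3,500 + 350 + 1,020) = 6,455; DTI = 6,455/14,900 = 43.3%.
LTV = 664,000/880,000 = 75.5%.
Reserves = 16,850/3,500 = 4.8 months.
Option A: score 760 ≥ 660; DTI 43.3% ≤ 50%; LTV 75.5% ≤ 97%; employment 57 ≥ 24 mo → qualifies.
Option B: score 760 ≥ 700; DTI 43.3% ≤ 45%; LTV 75.5% ≤ 95% → qualifies.
Option C: score 760 ≥ 660; DTI 43.3% ≤ 45%; LTV 75.5% ≤ 110%; reserves 4.8 ≥ 4 mo → qualifies.
Qualifying: Option A, Option B, Option C. Lowest rate is 6.29% → Option C.

Option C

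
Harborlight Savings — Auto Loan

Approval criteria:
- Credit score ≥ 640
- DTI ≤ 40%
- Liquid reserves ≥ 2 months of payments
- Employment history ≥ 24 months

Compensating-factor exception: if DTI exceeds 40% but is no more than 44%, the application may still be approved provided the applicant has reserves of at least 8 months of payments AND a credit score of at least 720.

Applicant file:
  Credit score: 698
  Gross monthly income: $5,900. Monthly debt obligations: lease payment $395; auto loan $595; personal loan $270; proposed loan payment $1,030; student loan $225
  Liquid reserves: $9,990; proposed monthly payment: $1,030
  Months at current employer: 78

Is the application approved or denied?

Credit score 698 ≥ 640 (meets base)
Total debts = (395 + 595 + 270 + 1,030 + 225) = 2,515. DTI: 2,515 ÷ 5,900 = 42.6%, over the 40% base limit.
Reserves = 9,990/1,030 = 9.7 months ≥ 2
Employment 78 ≥ 24 months
DTI 42.6% is within the 40%–44% exception band; checking compensating factors.
Override check — reserves: 9.7 mo (ok); score: 698 (below 720).
Compensating-factor requirement not fully met.

Denied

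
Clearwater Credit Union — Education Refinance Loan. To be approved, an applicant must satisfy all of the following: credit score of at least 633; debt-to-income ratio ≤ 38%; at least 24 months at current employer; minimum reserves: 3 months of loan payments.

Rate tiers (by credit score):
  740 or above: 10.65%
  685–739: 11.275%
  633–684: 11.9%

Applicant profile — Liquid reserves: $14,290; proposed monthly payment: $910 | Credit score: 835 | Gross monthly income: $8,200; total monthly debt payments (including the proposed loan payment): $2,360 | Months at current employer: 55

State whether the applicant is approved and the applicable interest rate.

Approved at 10.65%

Credit score 835 ≥ 633 (meets minimum)
Employment 55 ≥ 24 months
Liquid reserves cover 14,290/910 = 15.7 months — ≥ 3 required
DTI: 2,360 ÷ 8,200 = 28.8%, within the 38% cap
All requirements met. Score 835 falls in the 740 or above tier → 10.65%.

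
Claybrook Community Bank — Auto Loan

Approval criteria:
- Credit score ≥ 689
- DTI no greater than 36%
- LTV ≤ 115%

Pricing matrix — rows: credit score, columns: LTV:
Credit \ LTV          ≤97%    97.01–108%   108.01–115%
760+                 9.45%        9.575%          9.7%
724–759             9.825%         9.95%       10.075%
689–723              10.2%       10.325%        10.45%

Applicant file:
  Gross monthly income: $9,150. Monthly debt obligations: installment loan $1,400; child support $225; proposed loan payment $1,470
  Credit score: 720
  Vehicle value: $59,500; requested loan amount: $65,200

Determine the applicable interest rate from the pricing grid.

10.45%

Credit score 720 ≥ 689; Total monthly debts = (1,400 + 225 + 1,470) = 3,095. DTI: 3,095 ÷ 9,150 = 33.8%, within the 36% cap
LTV = 65,200/59,500 = 109.6% ≤ 115%
Credit 720 → row 689–723; LTV 109.6% → column 108.01–115%. Grid cell → 10.45%.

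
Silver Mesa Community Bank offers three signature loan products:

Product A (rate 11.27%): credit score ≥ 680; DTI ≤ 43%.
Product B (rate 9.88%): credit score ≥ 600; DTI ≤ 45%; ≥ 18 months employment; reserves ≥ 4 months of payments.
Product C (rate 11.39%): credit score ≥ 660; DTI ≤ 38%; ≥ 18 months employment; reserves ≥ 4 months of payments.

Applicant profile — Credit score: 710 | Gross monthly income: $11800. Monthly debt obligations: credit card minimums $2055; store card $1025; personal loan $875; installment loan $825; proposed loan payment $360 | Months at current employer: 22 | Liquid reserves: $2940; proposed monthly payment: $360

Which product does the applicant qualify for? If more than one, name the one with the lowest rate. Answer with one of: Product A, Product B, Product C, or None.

Product B

Total debts = (2,055 + 1,025 + 875 + 825 + 360) = 5,140; DTI = 5,140/11,800 = 43.6%.
Reserves = 2,940/360 = 8.2 months.
Product A: score 710 ≥ 680; DTI 43.6% > 43% → does not qualify.
Product B: score 710 ≥ 600; DTI 43.6% ≤ 45%; employment 22 ≥ 18 mo; reserves 8.2 ≥ 4 mo → qualifies.
Product C: score 710 ≥ 660; DTI 43.6% > 38%; employment 22 ≥ 18 mo; reserves 8.2 ≥ 4 mo → does not qualify.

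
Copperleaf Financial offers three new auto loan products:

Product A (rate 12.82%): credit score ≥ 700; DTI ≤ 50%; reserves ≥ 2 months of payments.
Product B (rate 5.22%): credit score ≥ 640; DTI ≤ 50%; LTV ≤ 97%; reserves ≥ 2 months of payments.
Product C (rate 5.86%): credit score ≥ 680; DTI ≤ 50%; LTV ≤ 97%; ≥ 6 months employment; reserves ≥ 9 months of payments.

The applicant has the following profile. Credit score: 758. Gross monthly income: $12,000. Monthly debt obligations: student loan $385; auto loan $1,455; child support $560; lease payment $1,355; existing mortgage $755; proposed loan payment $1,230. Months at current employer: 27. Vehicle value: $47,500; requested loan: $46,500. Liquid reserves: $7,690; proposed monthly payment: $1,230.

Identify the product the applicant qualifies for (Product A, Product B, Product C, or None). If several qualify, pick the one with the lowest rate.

Total debts = (385 + 1,455 + 560 + 1,355 + 755 + 1,230) = 5,740; DTI = 5,740/12,000 = 47.8%.
LTV = 46,500/47,500 = 97.9%.
Reserves = 7,690/1,230 = 6.3 months.
Product A: score 758 ≥ 700; DTI 47.8% ≤ 50%; reserves 6.3 ≥ 2 mo → qualifies.
Product B: score 758 ≥ 640; DTI 47.8% ≤ 50%; LTV 97.9% > 97%; reserves 6.3 ≥ 2 mo → does not qualify.
Product C: score 758 ≥ 680; DTI 47.8% ≤ 50%; LTV 97.9% > 97%; employment 27 ≥ 6 mo; reserves 6.3 < 9 mo → does not qualify.

Product A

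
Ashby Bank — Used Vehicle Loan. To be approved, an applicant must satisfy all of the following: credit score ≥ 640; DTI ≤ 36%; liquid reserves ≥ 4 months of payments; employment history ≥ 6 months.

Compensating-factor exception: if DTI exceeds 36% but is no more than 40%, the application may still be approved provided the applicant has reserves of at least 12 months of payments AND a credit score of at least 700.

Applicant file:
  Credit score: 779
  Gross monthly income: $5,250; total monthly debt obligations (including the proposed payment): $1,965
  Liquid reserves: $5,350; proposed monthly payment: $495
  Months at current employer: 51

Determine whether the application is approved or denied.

Denied

Credit score 779 ≥ 640 (meets base)
DTI = 1,965/5,250 = 37.4% > 36% — standard DTI limit exceeded.
Reserves: 5,350 ÷ 495 = 10.8 months (meets 4-month minimum)
Employment 51 ≥ 6 months
DTI 37.4% is within the 36%–40% exception band; checking compensating factors.
Override check — reserves: 10.8 mo (short of 12); score: 779 (ok).
Override conditions not both satisfied; exception does not apply.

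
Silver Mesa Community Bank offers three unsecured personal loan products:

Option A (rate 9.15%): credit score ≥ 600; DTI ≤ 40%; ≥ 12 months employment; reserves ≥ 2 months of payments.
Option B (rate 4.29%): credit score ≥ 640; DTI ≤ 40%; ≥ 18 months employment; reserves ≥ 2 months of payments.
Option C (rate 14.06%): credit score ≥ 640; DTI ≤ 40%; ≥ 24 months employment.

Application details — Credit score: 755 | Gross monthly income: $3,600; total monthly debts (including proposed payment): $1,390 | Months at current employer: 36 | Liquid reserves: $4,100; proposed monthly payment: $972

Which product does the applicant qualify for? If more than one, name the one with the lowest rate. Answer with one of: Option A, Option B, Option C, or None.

DTI = 1,390/3,600 = 38.6%.
Reserves = 4,100/972 = 4.2 months.
Option A: score 755 ≥ 600; DTI 38.6% ≤ 40%; employment 36 ≥ 12 mo; reserves 4.2 ≥ 2 mo → qualifies.
Option B: score 755 ≥ 640; DTI 38.6% ≤ 40%; employment 36 ≥ 18 mo; reserves 4.2 ≥ 2 mo → qualifies.
Option C: score 755 ≥ 640; DTI 38.6% ≤ 40%; employment 36 ≥ 24 mo → qualifies.
Qualifying: Option A, Option B, Option C. Lowest rate is 4.29% → Option B.

Option B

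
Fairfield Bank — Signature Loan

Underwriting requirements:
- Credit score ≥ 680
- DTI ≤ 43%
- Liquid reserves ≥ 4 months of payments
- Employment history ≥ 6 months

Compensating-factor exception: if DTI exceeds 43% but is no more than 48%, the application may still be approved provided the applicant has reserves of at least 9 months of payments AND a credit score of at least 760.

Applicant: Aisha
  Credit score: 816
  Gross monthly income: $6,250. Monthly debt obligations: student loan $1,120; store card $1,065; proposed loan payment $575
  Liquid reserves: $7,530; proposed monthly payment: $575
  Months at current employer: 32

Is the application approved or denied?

Credit score 816 ≥ 680 (meets base)
Total debts = (1,120 + 1,065 + 575) = 2,760. DTI = 2,760/6,250 = 44.2% > 43% — standard DTI limit exceeded.
Reserves = 7,530/575 = 13.1 months ≥ 4
Employment 32 ≥ 6 months
44.2% falls in the override range (43%–48%), so the compensating-factor test applies.
Override check — reserves: 13.1 mo (ok); score: 816 (ok).
Both compensating conditions met → exception applies.

Approved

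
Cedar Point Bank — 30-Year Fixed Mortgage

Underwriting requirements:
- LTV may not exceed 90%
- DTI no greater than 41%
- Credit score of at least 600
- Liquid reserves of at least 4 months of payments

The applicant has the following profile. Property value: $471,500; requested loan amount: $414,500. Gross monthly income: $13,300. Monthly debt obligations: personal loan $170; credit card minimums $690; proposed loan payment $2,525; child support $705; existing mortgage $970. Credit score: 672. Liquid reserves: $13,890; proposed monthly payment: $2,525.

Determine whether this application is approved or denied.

LTV: 414,500 ÷ 471,500 = 87.9%, within 90% cap
Total monthly debts = (170 + 690 + 2,525 + 705 + 970) = 5,060. DTI: 5,060 ÷ 13,300 = 38%, within the 41% cap
Credit score 672 ≥ 600 (meets)
Liquid reserves cover 13,890/2,525 = 5.5 months — ≥ 4 required
All criteria satisfied.

Approved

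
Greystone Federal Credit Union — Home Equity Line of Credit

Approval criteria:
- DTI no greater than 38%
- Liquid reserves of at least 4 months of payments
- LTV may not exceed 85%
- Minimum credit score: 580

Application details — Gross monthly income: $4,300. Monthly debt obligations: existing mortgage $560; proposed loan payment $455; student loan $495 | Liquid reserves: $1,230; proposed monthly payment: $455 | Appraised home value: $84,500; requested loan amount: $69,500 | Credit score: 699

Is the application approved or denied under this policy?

Total monthly debts = (560 + 455 + 495) = 1,510. DTI: 1,510 ÷ 4,300 = 35.1%, within the 38% cap
Reserves = 1,230/455 = 2.7 months < 4
Loan-to-value = 69,500/84,500 = 82.2% — pass (85% max)
Credit score 699 ≥ 580 (meets)
Fails on reserves.

Denied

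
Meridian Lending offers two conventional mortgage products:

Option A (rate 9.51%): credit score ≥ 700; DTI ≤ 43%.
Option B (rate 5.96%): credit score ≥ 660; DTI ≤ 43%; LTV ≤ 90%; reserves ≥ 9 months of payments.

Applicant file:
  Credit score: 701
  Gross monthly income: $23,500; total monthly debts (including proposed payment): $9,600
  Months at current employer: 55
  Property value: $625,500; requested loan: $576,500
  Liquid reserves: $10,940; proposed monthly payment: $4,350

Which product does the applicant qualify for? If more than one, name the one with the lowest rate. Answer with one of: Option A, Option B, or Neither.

DTI = 9,600/23,500 = 40.9%.
LTV = 576,500/625,500 = 92.2%.
Reserves = 10,940/4,350 = 2.5 months.
Option A: score 701 ≥ 700; DTI 40.9% ≤ 43% → qualifies.
Option B: score 701 ≥ 660; DTI 40.9% ≤ 43%; LTV 92.2% > 90%; reserves 2.5 < 9 mo → does not qualify.

Option A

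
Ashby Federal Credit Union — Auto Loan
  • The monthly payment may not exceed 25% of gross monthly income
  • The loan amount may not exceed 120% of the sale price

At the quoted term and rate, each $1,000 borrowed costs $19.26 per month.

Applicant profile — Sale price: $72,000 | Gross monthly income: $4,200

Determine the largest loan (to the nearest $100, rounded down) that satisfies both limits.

$54,500

Payment cap: 25% × $4,200 = $1,050/month.
At $19.26 per $1,000, that supports 1,050/19.26 × 1,000 ≈ $54,517 → $54,500.
LTV cap: 120% × $72,000 = $86,400 → $86,400.
Binding constraint: payment-to-income.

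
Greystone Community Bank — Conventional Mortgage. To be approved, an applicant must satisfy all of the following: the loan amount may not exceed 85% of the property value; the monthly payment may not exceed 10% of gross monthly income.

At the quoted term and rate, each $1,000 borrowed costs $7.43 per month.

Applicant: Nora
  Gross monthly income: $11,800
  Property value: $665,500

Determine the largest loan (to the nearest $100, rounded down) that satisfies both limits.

$158,800

Payment cap: 10% × $11,800 = $1,180/month.
At $7.43 per $1,000, that supports 1,180/7.43 × 1,000 ≈ $158,815 → $158,800.
LTV cap: 85% × $665,500 = $565,675 → $565,600.
Binding constraint: payment-to-income.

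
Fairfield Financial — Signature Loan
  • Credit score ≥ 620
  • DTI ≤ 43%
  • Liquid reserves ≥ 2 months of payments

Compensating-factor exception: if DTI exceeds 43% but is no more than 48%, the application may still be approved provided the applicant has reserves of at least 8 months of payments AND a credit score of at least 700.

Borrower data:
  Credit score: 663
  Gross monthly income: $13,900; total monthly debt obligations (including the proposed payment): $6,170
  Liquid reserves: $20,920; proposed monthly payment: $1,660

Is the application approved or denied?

Denied

Credit score 663 ≥ 620 (meets base)
DTI: 6,170 ÷ 13,900 = 44.4%, over the 43% base limit.
Reserves = 20,920/1,660 = 12.6 months ≥ 2
DTI 44.4% is within the 43%–48% exception band; checking compensating factors.
Reserves 12.6 ≥ 8 months; credit score 663 < 700.
Override conditions not both satisfied; exception does not apply.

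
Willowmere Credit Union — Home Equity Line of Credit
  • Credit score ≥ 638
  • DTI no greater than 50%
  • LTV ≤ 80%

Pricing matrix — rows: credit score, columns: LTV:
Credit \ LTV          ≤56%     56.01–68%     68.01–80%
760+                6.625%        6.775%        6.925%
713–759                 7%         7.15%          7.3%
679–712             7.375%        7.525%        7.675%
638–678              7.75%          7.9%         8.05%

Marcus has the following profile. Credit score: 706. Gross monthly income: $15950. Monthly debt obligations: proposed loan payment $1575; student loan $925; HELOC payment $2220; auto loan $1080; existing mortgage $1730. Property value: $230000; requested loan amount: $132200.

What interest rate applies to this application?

7.525%

Credit score 706 ≥ 638; Total monthly debts = (1,575 + 925 + 2,220 + 1,080 + 1,730) = 7,530. DTI = 7,530/15,950 = 47.2% ≤ 50%
LTV = 132,200/230,000 = 57.5% ≤ 80%
Score 706 is in the 679–712 band; LTV 57.5% is in the 56.01–68% band → 7.525%.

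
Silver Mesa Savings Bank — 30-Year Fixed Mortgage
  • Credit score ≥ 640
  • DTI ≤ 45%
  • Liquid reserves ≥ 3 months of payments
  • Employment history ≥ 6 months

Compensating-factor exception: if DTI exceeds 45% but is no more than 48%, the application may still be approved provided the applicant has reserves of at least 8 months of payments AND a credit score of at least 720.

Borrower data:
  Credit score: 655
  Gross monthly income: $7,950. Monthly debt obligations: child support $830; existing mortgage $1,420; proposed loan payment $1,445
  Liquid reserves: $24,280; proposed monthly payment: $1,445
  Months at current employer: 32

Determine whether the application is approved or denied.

Denied

Credit score 655 ≥ 640 (meets base)
Total debts = (830 + 1,420 + 1,445) = 3,695. DTI = 3,695/7,950 = 46.5% > 45% — standard DTI limit exceeded.
Reserves = 24,280/1,445 = 16.8 months ≥ 3
Employment 32 ≥ 6 months
DTI 46.5% is within the 45%–48% exception band; checking compensating factors.
Reserves 16.8 ≥ 8 months; credit score 655 < 720.
Override conditions not both satisfied; exception does not apply.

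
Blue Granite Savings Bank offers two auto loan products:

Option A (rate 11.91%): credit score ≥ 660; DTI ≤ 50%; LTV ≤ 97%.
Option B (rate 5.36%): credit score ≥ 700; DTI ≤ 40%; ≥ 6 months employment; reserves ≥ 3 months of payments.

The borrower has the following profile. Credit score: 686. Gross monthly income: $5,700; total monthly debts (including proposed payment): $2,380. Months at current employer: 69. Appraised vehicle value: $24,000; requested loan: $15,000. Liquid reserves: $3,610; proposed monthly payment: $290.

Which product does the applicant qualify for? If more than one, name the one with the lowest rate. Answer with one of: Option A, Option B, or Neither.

DTI = 2,380/5,700 = 41.8%.
LTV = 15,000/24,000 = 62.5%.
Reserves = 3,610/290 = 12.4 months.
Option A: score 686 ≥ 660; DTI 41.8% ≤ 50%; LTV 62.5% ≤ 97% → qualifies.
Option B: score 686 < 700; DTI 41.8% > 40%; employment 69 ≥ 6 mo; reserves 12.4 ≥ 3 mo → does not qualify.

Option A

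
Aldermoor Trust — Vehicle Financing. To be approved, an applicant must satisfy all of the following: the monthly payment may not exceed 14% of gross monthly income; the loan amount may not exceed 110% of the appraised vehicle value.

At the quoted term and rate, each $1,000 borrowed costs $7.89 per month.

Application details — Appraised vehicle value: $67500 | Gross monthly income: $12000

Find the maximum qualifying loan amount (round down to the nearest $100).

$74,200

Payment cap: 14% × $12,000 = $1,680/month.
At $7.89 per $1,000, that supports 1,680/7.89 × 1,000 ≈ $212,927 → $212,900.
LTV cap: 110% × $67,500 = $74,250 → $74,200.
Binding constraint: loan-to-value.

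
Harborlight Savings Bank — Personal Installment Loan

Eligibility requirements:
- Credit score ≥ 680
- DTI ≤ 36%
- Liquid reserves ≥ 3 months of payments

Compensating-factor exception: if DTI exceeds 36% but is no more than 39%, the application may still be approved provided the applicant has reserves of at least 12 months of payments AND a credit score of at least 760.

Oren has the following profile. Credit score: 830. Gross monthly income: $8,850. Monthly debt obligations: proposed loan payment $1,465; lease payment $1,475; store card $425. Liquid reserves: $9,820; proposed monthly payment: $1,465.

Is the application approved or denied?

Denied

Credit score 830 ≥ 680 (meets base)
Total debts = (1,465 + 1,475 + 425) = 3,365. DTI: 3,365 ÷ 8,850 = 38%, over the 36% base limit.
Reserves: 9,820 ÷ 1,465 = 6.7 months (meets 3-month minimum)
38% falls in the override range (36%–39%), so the compensating-factor test applies.
Reserves 6.7 < 12 months; credit score 830 ≥ 760.
Compensating-factor requirement not fully met.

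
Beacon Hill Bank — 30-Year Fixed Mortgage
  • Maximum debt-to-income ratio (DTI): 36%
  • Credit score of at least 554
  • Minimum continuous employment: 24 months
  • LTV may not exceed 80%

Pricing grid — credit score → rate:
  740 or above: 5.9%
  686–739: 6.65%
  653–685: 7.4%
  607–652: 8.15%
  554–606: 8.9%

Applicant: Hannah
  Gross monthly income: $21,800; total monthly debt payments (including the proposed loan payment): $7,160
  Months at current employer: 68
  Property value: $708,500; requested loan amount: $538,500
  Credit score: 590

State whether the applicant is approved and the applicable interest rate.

Approved at 8.9%

Credit score 590 ≥ 554 (meets minimum)
Employment 68 ≥ 24 months
LTV: 538,500 ÷ 708,500 = 76%, within 80% cap
DTI = 7,160/21,800 = 32.8% ≤ 36%
All requirements met. Score 590 falls in the 554–606 tier → 8.9%.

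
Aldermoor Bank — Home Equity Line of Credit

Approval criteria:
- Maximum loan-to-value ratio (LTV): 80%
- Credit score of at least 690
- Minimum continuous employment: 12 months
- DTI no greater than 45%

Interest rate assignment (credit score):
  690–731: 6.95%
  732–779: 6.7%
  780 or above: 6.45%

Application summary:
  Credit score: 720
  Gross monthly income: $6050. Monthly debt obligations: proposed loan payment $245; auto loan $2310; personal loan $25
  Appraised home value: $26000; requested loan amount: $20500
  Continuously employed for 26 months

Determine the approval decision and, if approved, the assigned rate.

Credit score 720 ≥ 690 (meets minimum)
Employment 26 ≥ 12 months
Loan-to-value = 20,500/26,000 = 78.8% — pass (80% max)
Total monthly debts = (245 + 2,310 + 25) = 2,580. DTI = 2,580/6,050 = 42.6% ≤ 45%
All requirements met. Score 720 falls in the 690–731 tier → 6.95%.

Approved at 6.95%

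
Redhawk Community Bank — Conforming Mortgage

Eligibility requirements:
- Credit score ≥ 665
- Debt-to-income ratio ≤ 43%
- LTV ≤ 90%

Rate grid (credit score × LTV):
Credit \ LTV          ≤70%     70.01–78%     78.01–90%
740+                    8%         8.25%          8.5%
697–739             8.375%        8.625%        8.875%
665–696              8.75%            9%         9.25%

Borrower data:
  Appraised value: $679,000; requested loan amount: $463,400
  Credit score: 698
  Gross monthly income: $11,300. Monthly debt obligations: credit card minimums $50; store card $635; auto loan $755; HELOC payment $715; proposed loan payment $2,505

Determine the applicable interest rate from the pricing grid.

8.375%

Credit score 698 ≥ 665; Total monthly debts = (50 + 635 + 755 + 715 + 2,505) = 4,660. DTI = 4,660/11,300 = 41.2% ≤ 43%
LTV: 463,400 ÷ 679,000 = 68.2%, within 90% cap
Credit 698 → row 697–739; LTV 68.2% → column ≤70%. Grid cell → 8.375%.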